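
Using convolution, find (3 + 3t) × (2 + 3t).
Ascending coefficients: a = [3, 3], b = [2, 3]. c[0] = 3×2 = 6; c[1] = 3×3 + 3×2 = 15; c[2] = 3×3 = 9. Result coefficients: [6, 15, 9] → 6 + 15t + 9t^2

6 + 15t + 9t^2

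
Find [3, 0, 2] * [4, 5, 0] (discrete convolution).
y[0] = 3×4 = 12; y[1] = 3×5 + 0×4 = 15; y[2] = 3×0 + 0×5 + 2×4 = 8; y[3] = 0×0 + 2×5 = 10; y[4] = 2×0 = 0

[12, 15, 8, 10, 0]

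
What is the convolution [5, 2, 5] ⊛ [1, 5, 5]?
y[0] = 5×1 = 5; y[1] = 5×5 + 2×1 = 27; y[2] = 5×5 + 2×5 + 5×1 = 40; y[3] = 2×5 + 5×5 = 35; y[4] = 5×5 = 25

[5, 27, 40, 35, 25]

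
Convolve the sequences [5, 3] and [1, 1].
y[0] = 5×1 = 5; y[1] = 5×1 + 3×1 = 8; y[2] = 3×1 = 3

[5, 8, 3]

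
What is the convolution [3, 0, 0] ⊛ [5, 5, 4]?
y[0] = 3×5 = 15; y[1] = 3×5 + 0×5 = 15; y[2] = 3×4 + 0×5 + 0×5 = 12; y[3] = 0×4 + 0×5 = 0; y[4] = 0×4 = 0

[15, 15, 12, 0, 0]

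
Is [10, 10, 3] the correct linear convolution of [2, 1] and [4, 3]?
Recompute linear convolution of [2, 1] and [4, 3]: y[0] = 2×4 = 8; y[1] = 2×3 + 1×4 = 10; y[2] = 1×3 = 3 → [8, 10, 3]. Compare to given [10, 10, 3]: they differ at index 0: given 10, correct 8, so answer: No

No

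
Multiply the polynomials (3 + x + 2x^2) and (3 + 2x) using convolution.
Ascending coefficients: a = [3, 1, 2], b = [3, 2]. c[0] = 3×3 = 9; c[1] = 3×2 + 1×3 = 9; c[2] = 1×2 + 2×3 = 8; c[3] = 2×2 = 4. Result coefficients: [9, 9, 8, 4] → 9 + 9x + 8x^2 + 4x^3

9 + 9x + 8x^2 + 4x^3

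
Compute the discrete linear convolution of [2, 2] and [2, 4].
y[0] = 2×2 = 4; y[1] = 2×4 + 2×2 = 12; y[2] = 2×4 = 8

[4, 12, 8]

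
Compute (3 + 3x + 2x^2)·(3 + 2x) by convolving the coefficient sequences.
Ascending coefficients: a = [3, 3, 2], b = [3, 2]. c[0] = 3×3 = 9; c[1] = 3×2 + 3×3 = 15; c[2] = 3×2 + 2×3 = 12; c[3] = 2×2 = 4. Result coefficients: [9, 15, 12, 4] → 9 + 15x + 12x^2 + 4x^3

9 + 15x + 12x^2 + 4x^3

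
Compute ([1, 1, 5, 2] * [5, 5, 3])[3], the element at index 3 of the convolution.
Use y[k] = Σ_i a[i]·b[k-i] at k=3. y[3] = 1×3 + 5×5 + 2×5 = 38

38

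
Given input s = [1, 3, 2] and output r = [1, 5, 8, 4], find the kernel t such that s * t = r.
Output length 4 = len(s) + len(t) - 1 ⇒ len(t) = 2. Solve t forward using t[k] = (r[k] - Σ_{i≥1} s[i]·t[k-i]) / s[0]: t[0] = r[0] / s[0] = 1 / 1 = 1; t[1] = (r[1] - 3×1) / s[0] = (5 - 3×1) / 1 = 2. So t = [1, 2]. Forward-check [1, 3, 2] * [1, 2]: r[0] = 1×1 = 1; r[1] = 1×2 + 3×1 = 5; r[2] = 3×2 + 2×1 = 8; r[3] = 2×2 = 4 → [1, 5, 8, 4] ✓

[1, 2]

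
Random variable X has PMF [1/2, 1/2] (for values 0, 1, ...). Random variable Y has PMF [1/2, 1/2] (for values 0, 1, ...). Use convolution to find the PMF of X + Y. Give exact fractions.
P(X+Y=k) = Σ_i P(X=i)·P(Y=k-i) — a convolution of [1/2, 1/2] and [1/2, 1/2]. P(X+Y=0) = (1/2)×(1/2) = 1/4; P(X+Y=1) = (1/2)×(1/2) + (1/2)×(1/2) = 1/4 + 1/4 = 1/2; P(X+Y=2) = (1/2)×(1/2) = 1/4. PMF: [1/4, 1/2, 1/4] (sums to 1 ✓)

[1/4, 1/2, 1/4]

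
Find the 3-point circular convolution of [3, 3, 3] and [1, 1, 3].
Use y[k] = Σ_j s[j]·t[(k-j) mod 3]. y[0] = 3×1 + 3×3 + 3×1 = 15; y[1] = 3×1 + 3×1 + 3×3 = 15; y[2] = 3×3 + 3×1 + 3×1 = 15. Result: [15, 15, 15]

[15, 15, 15]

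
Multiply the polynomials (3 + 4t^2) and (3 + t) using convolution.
Ascending coefficients: a = [3, 0, 4], b = [3, 1]. c[0] = 3×3 = 9; c[1] = 3×1 + 0×3 = 3; c[2] = 0×1 + 4×3 = 12; c[3] = 4×1 = 4. Result coefficients: [9, 3, 12, 4] → 9 + 3t + 12t^2 + 4t^3

9 + 3t + 12t^2 + 4t^3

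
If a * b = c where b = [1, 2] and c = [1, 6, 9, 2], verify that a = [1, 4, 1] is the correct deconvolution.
Forward-compute [1, 4, 1] * [1, 2]: c[0] = 1×1 = 1; c[1] = 1×2 + 4×1 = 6; c[2] = 4×2 + 1×1 = 9; c[3] = 1×2 = 2 → [1, 6, 9, 2]. Matches given c = [1, 6, 9, 2], so verified.

Verified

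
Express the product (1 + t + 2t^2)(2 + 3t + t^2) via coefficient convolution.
Ascending coefficients: a = [1, 1, 2], b = [2, 3, 1]. c[0] = 1×2 = 2; c[1] = 1×3 + 1×2 = 5; c[2] = 1×1 + 1×3 + 2×2 = 8; c[3] = 1×1 + 2×3 = 7; c[4] = 2×1 = 2. Result coefficients: [2, 5, 8, 7, 2] → 2 + 5t + 8t^2 + 7t^3 + 2t^4

2 + 5t + 8t^2 + 7t^3 + 2t^4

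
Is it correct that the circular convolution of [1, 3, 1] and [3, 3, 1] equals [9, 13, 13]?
Recompute circular convolution of [1, 3, 1] and [3, 3, 1]: y[0] = 1×3 + 3×1 + 1×3 = 9; y[1] = 1×3 + 3×3 + 1×1 = 13; y[2] = 1×1 + 3×3 + 1×3 = 13 → [9, 13, 13]. Given [9, 13, 13] matches, so answer: Yes

Yes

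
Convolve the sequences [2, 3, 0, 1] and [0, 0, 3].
y[0] = 2×0 = 0; y[1] = 2×0 + 3×0 = 0; y[2] = 2×3 + 3×0 + 0×0 = 6; y[3] = 3×3 + 0×0 + 1×0 = 9; y[4] = 0×3 + 1×0 = 0; y[5] = 1×3 = 3

[0, 0, 6, 9, 0, 3]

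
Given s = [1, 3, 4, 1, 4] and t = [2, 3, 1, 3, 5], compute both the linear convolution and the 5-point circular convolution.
Linear: y_lin[0] = 1×2 = 2; y_lin[1] = 1×3 + 3×2 = 9; y_lin[2] = 1×1 + 3×3 + 4×2 = 18; y_lin[3] = 1×3 + 3×1 + 4×3 + 1×2 = 20; y_lin[4] = 1×5 + 3×3 + 4×1 + 1×3 + 4×2 = 29; y_lin[5] = 3×5 + 4×3 + 1×1 + 4×3 = 40; y_lin[6] = 4×5 + 1×3 + 4×1 = 27; y_lin[7] = 1×5 + 4×3 = 17; y_lin[8] = 4×5 = 20 → [2, 9, 18, 20, 29, 40, 27, 17, 20]. Circular (length 5): y[0] = 1×2 + 3×5 + 4×3 + 1×1 + 4×3 = 42; y[1] = 1×3 + 3×2 + 4×5 + 1×3 + 4×1 = 36; y[2] = 1×1 + 3×3 + 4×2 + 1×5 + 4×3 = 35; y[3] = 1×3 + 3×1 + 4×3 + 1×2 + 4×5 = 40; y[4] = 1×5 + 3×3 + 4×1 + 1×3 + 4×2 = 29 → [42, 36, 35, 40, 29]

Linear: [2, 9, 18, 20, 29, 40, 27, 17, 20], Circular: [42, 36, 35, 40, 29]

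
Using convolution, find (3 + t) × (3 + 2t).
Ascending coefficients: a = [3, 1], b = [3, 2]. c[0] = 3×3 = 9; c[1] = 3×2 + 1×3 = 9; c[2] = 1×2 = 2. Result coefficients: [9, 9, 2] → 9 + 9t + 2t^2

9 + 9t + 2t^2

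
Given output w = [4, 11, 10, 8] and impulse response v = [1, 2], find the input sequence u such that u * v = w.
Deconvolve w=[4, 11, 10, 8] by v=[1, 2]. Since v[0]=1, solve forward: u[0] = w[0] / 1 = 4; u[1] = (w[1] - 4×2) / 1 = 3; u[2] = (w[2] - 3×2) / 1 = 4. So u = [4, 3, 4]. Check by forward convolution: w[0] = 4×1 = 4; w[1] = 4×2 + 3×1 = 11; w[2] = 3×2 + 4×1 = 10; w[3] = 4×2 = 8

[4, 3, 4]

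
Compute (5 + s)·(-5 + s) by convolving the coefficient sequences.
Ascending coefficients: a = [5, 1], b = [-5, 1]. c[0] = 5×-5 = -25; c[1] = 5×1 + 1×-5 = 0; c[2] = 1×1 = 1. Result coefficients: [-25, 0, 1] → -25 + s^2

-25 + s^2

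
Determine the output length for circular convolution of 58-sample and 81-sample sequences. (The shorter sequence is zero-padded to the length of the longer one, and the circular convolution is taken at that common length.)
Circular convolution (zero-padding the shorter input) has length max(m, n) = max(58, 81) = 81

81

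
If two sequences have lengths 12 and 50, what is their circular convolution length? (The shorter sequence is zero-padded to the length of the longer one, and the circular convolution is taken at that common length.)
Circular convolution (zero-padding the shorter input) has length max(m, n) = max(12, 50) = 50

50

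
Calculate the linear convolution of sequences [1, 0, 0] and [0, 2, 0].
y[0] = 1×0 = 0; y[1] = 1×2 + 0×0 = 2; y[2] = 1×0 + 0×2 + 0×0 = 0; y[3] = 0×0 + 0×2 = 0; y[4] = 0×0 = 0

[0, 2, 0, 0, 0]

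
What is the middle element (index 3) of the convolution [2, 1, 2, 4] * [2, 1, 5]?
Use y[k] = Σ_i a[i]·b[k-i] at k=3. y[3] = 1×5 + 2×1 + 4×2 = 15

15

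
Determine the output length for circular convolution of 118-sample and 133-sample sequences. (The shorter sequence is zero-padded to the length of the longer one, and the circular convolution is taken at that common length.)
Circular convolution (zero-padding the shorter input) has length max(m, n) = max(118, 133) = 133

133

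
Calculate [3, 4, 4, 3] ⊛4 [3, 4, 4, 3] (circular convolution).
Use y[k] = Σ_j u[j]·v[(k-j) mod 4]. y[0] = 3×3 + 4×3 + 4×4 + 3×4 = 49; y[1] = 3×4 + 4×3 + 4×3 + 3×4 = 48; y[2] = 3×4 + 4×4 + 4×3 + 3×3 = 49; y[3] = 3×3 + 4×4 + 4×4 + 3×3 = 50. Result: [49, 48, 49, 50]

[49, 48, 49, 50]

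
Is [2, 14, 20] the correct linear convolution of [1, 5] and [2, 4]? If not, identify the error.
Recompute linear convolution of [1, 5] and [2, 4]: y[0] = 1×2 = 2; y[1] = 1×4 + 5×2 = 14; y[2] = 5×4 = 20 → [2, 14, 20]. Given [2, 14, 20] matches, so answer: Yes

Yes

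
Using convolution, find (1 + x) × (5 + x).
Ascending coefficients: a = [1, 1], b = [5, 1]. c[0] = 1×5 = 5; c[1] = 1×1 + 1×5 = 6; c[2] = 1×1 = 1. Result coefficients: [5, 6, 1] → 5 + 6x + x^2

5 + 6x + x^2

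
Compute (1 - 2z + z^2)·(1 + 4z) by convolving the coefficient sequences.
Ascending coefficients: a = [1, -2, 1], b = [1, 4]. c[0] = 1×1 = 1; c[1] = 1×4 + -2×1 = 2; c[2] = -2×4 + 1×1 = -7; c[3] = 1×4 = 4. Result coefficients: [1, 2, -7, 4] → 1 + 2z - 7z^2 + 4z^3

1 + 2z - 7z^2 + 4z^3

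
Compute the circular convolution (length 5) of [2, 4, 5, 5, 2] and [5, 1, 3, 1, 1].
Use y[k] = Σ_j x[j]·h[(k-j) mod 5]. y[0] = 2×5 + 4×1 + 5×1 + 5×3 + 2×1 = 36; y[1] = 2×1 + 4×5 + 5×1 + 5×1 + 2×3 = 38; y[2] = 2×3 + 4×1 + 5×5 + 5×1 + 2×1 = 42; y[3] = 2×1 + 4×3 + 5×1 + 5×5 + 2×1 = 46; y[4] = 2×1 + 4×1 + 5×3 + 5×1 + 2×5 = 36. Result: [36, 38, 42, 46, 36]

[36, 38, 42, 46, 36]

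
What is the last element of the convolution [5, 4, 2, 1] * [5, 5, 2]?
Use y[k] = Σ_i a[i]·b[k-i] at k=5. y[5] = 1×2 = 2

2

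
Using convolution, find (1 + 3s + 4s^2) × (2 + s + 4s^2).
Ascending coefficients: a = [1, 3, 4], b = [2, 1, 4]. c[0] = 1×2 = 2; c[1] = 1×1 + 3×2 = 7; c[2] = 1×4 + 3×1 + 4×2 = 15; c[3] = 3×4 + 4×1 = 16; c[4] = 4×4 = 16. Result coefficients: [2, 7, 15, 16, 16] → 2 + 7s + 15s^2 + 16s^3 + 16s^4

2 + 7s + 15s^2 + 16s^3 + 16s^4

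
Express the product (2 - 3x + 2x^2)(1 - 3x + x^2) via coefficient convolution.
Ascending coefficients: a = [2, -3, 2], b = [1, -3, 1]. c[0] = 2×1 = 2; c[1] = 2×-3 + -3×1 = -9; c[2] = 2×1 + -3×-3 + 2×1 = 13; c[3] = -3×1 + 2×-3 = -9; c[4] = 2×1 = 2. Result coefficients: [2, -9, 13, -9, 2] → 2 - 9x + 13x^2 - 9x^3 + 2x^4

2 - 9x + 13x^2 - 9x^3 + 2x^4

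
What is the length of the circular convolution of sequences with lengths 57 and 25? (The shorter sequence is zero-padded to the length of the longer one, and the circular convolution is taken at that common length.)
Circular convolution (zero-padding the shorter input) has length max(m, n) = max(57, 25) = 57

57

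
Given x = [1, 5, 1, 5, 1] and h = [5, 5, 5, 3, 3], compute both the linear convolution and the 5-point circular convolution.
Linear: y_lin[0] = 1×5 = 5; y_lin[1] = 1×5 + 5×5 = 30; y_lin[2] = 1×5 + 5×5 + 1×5 = 35; y_lin[3] = 1×3 + 5×5 + 1×5 + 5×5 = 58; y_lin[4] = 1×3 + 5×3 + 1×5 + 5×5 + 1×5 = 53; y_lin[5] = 5×3 + 1×3 + 5×5 + 1×5 = 48; y_lin[6] = 1×3 + 5×3 + 1×5 = 23; y_lin[7] = 5×3 + 1×3 = 18; y_lin[8] = 1×3 = 3 → [5, 30, 35, 58, 53, 48, 23, 18, 3]. Circular (length 5): y[0] = 1×5 + 5×3 + 1×3 + 5×5 + 1×5 = 53; y[1] = 1×5 + 5×5 + 1×3 + 5×3 + 1×5 = 53; y[2] = 1×5 + 5×5 + 1×5 + 5×3 + 1×3 = 53; y[3] = 1×3 + 5×5 + 1×5 + 5×5 + 1×3 = 61; y[4] = 1×3 + 5×3 + 1×5 + 5×5 + 1×5 = 53 → [53, 53, 53, 61, 53]

Linear: [5, 30, 35, 58, 53, 48, 23, 18, 3], Circular: [53, 53, 53, 61, 53]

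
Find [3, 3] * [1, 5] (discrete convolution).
y[0] = 3×1 = 3; y[1] = 3×5 + 3×1 = 18; y[2] = 3×5 = 15

[3, 18, 15]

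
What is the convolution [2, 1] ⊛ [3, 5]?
y[0] = 2×3 = 6; y[1] = 2×5 + 1×3 = 13; y[2] = 1×5 = 5

[6, 13, 5]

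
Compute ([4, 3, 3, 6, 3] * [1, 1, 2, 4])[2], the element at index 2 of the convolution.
Use y[k] = Σ_i a[i]·b[k-i] at k=2. y[2] = 4×2 + 3×1 + 3×1 = 14

14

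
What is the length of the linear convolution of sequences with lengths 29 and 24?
Linear/full convolution length: m + n - 1 = 29 + 24 - 1 = 52

52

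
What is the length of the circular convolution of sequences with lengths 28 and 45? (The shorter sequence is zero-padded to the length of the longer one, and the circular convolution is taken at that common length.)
Circular convolution (zero-padding the shorter input) has length max(m, n) = max(28, 45) = 45

45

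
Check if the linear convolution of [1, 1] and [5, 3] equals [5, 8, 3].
Recompute linear convolution of [1, 1] and [5, 3]: y[0] = 1×5 = 5; y[1] = 1×3 + 1×5 = 8; y[2] = 1×3 = 3 → [5, 8, 3]. Given [5, 8, 3] matches, so answer: Yes

Yes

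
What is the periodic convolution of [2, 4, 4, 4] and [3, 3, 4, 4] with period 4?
Use y[k] = Σ_j u[j]·v[(k-j) mod 4]. y[0] = 2×3 + 4×4 + 4×4 + 4×3 = 50; y[1] = 2×3 + 4×3 + 4×4 + 4×4 = 50; y[2] = 2×4 + 4×3 + 4×3 + 4×4 = 48; y[3] = 2×4 + 4×4 + 4×3 + 4×3 = 48. Result: [50, 50, 48, 48]

[50, 50, 48, 48]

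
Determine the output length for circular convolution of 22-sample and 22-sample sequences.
Circular convolution (zero-padding the shorter input) has length max(m, n) = max(22, 22) = 22

22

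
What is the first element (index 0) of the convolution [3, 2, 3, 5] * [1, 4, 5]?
Use y[k] = Σ_i a[i]·b[k-i] at k=0. y[0] = 3×1 = 3

3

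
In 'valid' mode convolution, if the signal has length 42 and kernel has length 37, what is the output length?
'Valid' mode counts only positions where the kernel fully overlaps the signal: m - n + 1 = 42 - 37 + 1 = 6

6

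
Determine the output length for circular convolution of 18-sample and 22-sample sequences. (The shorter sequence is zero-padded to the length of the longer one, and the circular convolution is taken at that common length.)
Circular convolution (zero-padding the shorter input) has length max(m, n) = max(18, 22) = 22

22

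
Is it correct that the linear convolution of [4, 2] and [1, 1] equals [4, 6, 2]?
Recompute linear convolution of [4, 2] and [1, 1]: y[0] = 4×1 = 4; y[1] = 4×1 + 2×1 = 6; y[2] = 2×1 = 2 → [4, 6, 2]. Given [4, 6, 2] matches, so answer: Yes

Yes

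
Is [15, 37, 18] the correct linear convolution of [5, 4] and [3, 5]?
Recompute linear convolution of [5, 4] and [3, 5]: y[0] = 5×3 = 15; y[1] = 5×5 + 4×3 = 37; y[2] = 4×5 = 20 → [15, 37, 20]. Compare to given [15, 37, 18]: they differ at index 2: given 18, correct 20, so answer: No

No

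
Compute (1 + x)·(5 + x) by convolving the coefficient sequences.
Ascending coefficients: a = [1, 1], b = [5, 1]. c[0] = 1×5 = 5; c[1] = 1×1 + 1×5 = 6; c[2] = 1×1 = 1. Result coefficients: [5, 6, 1] → 5 + 6x + x^2

5 + 6x + x^2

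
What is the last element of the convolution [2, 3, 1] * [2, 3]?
Use y[k] = Σ_i a[i]·b[k-i] at k=3. y[3] = 1×3 = 3

3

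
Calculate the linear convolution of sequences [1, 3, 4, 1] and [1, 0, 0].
y[0] = 1×1 = 1; y[1] = 1×0 + 3×1 = 3; y[2] = 1×0 + 3×0 + 4×1 = 4; y[3] = 3×0 + 4×0 + 1×1 = 1; y[4] = 4×0 + 1×0 = 0; y[5] = 1×0 = 0

[1, 3, 4, 1, 0, 0]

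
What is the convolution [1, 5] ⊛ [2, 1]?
y[0] = 1×2 = 2; y[1] = 1×1 + 5×2 = 11; y[2] = 5×1 = 5

[2, 11, 5]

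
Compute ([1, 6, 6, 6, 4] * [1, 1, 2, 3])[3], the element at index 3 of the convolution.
Use y[k] = Σ_i a[i]·b[k-i] at k=3. y[3] = 1×3 + 6×2 + 6×1 + 6×1 = 27

27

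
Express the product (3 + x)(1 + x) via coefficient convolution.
Ascending coefficients: a = [3, 1], b = [1, 1]. c[0] = 3×1 = 3; c[1] = 3×1 + 1×1 = 4; c[2] = 1×1 = 1. Result coefficients: [3, 4, 1] → 3 + 4x + x^2

3 + 4x + x^2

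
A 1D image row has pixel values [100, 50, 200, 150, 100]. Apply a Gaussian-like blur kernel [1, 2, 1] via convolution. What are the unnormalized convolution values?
Convolve image row [100, 50, 200, 150, 100] with kernel [1, 2, 1]: y[0] = 100×1 = 100; y[1] = 100×2 + 50×1 = 250; y[2] = 100×1 + 50×2 + 200×1 = 400; y[3] = 50×1 + 200×2 + 150×1 = 600; y[4] = 200×1 + 150×2 + 100×1 = 600; y[5] = 150×1 + 100×2 = 350; y[6] = 100×1 = 100 → [100, 250, 400, 600, 600, 350, 100]. Normalization factor = sum(kernel) = 4.

[100, 250, 400, 600, 600, 350, 100]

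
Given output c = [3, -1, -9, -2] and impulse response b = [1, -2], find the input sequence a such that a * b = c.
Deconvolve c=[3, -1, -9, -2] by b=[1, -2]. Since b[0]=1, solve forward: a[0] = c[0] / 1 = 3; a[1] = (c[1] - 3×-2) / 1 = 5; a[2] = (c[2] - 5×-2) / 1 = 1. So a = [3, 5, 1]. Check by forward convolution: c[0] = 3×1 = 3; c[1] = 3×-2 + 5×1 = -1; c[2] = 5×-2 + 1×1 = -9; c[3] = 1×-2 = -2

[3, 5, 1]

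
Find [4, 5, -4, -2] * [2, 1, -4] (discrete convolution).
y[0] = 4×2 = 8; y[1] = 4×1 + 5×2 = 14; y[2] = 4×-4 + 5×1 + -4×2 = -19; y[3] = 5×-4 + -4×1 + -2×2 = -28; y[4] = -4×-4 + -2×1 = 14; y[5] = -2×-4 = 8

[8, 14, -19, -28, 14, 8]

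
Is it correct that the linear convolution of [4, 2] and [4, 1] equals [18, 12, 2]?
Recompute linear convolution of [4, 2] and [4, 1]: y[0] = 4×4 = 16; y[1] = 4×1 + 2×4 = 12; y[2] = 2×1 = 2 → [16, 12, 2]. Compare to given [18, 12, 2]: they differ at index 0: given 18, correct 16, so answer: No

No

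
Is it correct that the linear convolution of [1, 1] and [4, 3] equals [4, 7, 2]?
Recompute linear convolution of [1, 1] and [4, 3]: y[0] = 1×4 = 4; y[1] = 1×3 + 1×4 = 7; y[2] = 1×3 = 3 → [4, 7, 3]. Compare to given [4, 7, 2]: they differ at index 2: given 2, correct 3, so answer: No

No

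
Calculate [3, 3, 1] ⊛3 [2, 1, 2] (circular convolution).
Use y[k] = Σ_j a[j]·b[(k-j) mod 3]. y[0] = 3×2 + 3×2 + 1×1 = 13; y[1] = 3×1 + 3×2 + 1×2 = 11; y[2] = 3×2 + 3×1 + 1×2 = 11. Result: [13, 11, 11]

[13, 11, 11]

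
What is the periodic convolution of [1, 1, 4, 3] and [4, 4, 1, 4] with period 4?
Use y[k] = Σ_j u[j]·v[(k-j) mod 4]. y[0] = 1×4 + 1×4 + 4×1 + 3×4 = 24; y[1] = 1×4 + 1×4 + 4×4 + 3×1 = 27; y[2] = 1×1 + 1×4 + 4×4 + 3×4 = 33; y[3] = 1×4 + 1×1 + 4×4 + 3×4 = 33. Result: [24, 27, 33, 33]

[24, 27, 33, 33]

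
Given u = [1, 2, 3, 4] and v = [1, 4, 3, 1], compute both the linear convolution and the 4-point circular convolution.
Linear: y_lin[0] = 1×1 = 1; y_lin[1] = 1×4 + 2×1 = 6; y_lin[2] = 1×3 + 2×4 + 3×1 = 14; y_lin[3] = 1×1 + 2×3 + 3×4 + 4×1 = 23; y_lin[4] = 2×1 + 3×3 + 4×4 = 27; y_lin[5] = 3×1 + 4×3 = 15; y_lin[6] = 4×1 = 4 → [1, 6, 14, 23, 27, 15, 4]. Circular (length 4): y[0] = 1×1 + 2×1 + 3×3 + 4×4 = 28; y[1] = 1×4 + 2×1 + 3×1 + 4×3 = 21; y[2] = 1×3 + 2×4 + 3×1 + 4×1 = 18; y[3] = 1×1 + 2×3 + 3×4 + 4×1 = 23 → [28, 21, 18, 23]

Linear: [1, 6, 14, 23, 27, 15, 4], Circular: [28, 21, 18, 23]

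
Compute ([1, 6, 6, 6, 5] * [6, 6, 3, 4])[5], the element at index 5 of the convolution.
Use y[k] = Σ_i a[i]·b[k-i] at k=5. y[5] = 6×4 + 6×3 + 5×6 = 72

72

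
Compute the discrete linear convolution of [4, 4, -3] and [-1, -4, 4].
y[0] = 4×-1 = -4; y[1] = 4×-4 + 4×-1 = -20; y[2] = 4×4 + 4×-4 + -3×-1 = 3; y[3] = 4×4 + -3×-4 = 28; y[4] = -3×4 = -12

[-4, -20, 3, 28, -12]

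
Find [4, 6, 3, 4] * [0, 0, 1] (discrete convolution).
y[0] = 4×0 = 0; y[1] = 4×0 + 6×0 = 0; y[2] = 4×1 + 6×0 + 3×0 = 4; y[3] = 6×1 + 3×0 + 4×0 = 6; y[4] = 3×1 + 4×0 = 3; y[5] = 4×1 = 4

[0, 0, 4, 6, 3, 4]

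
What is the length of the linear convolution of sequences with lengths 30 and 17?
Linear/full convolution length: m + n - 1 = 30 + 17 - 1 = 46

46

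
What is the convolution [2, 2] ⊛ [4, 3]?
y[0] = 2×4 = 8; y[1] = 2×3 + 2×4 = 14; y[2] = 2×3 = 6

[8, 14, 6]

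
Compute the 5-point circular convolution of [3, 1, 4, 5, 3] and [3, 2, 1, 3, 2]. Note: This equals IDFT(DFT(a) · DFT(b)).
Either evaluate y[k] = Σ_j a[j]·b[(k-j) mod 5] directly, or use IDFT(DFT(a) · DFT(b)). y[0] = 3×3 + 1×2 + 4×3 + 5×1 + 3×2 = 34; y[1] = 3×2 + 1×3 + 4×2 + 5×3 + 3×1 = 35; y[2] = 3×1 + 1×2 + 4×3 + 5×2 + 3×3 = 36; y[3] = 3×3 + 1×1 + 4×2 + 5×3 + 3×2 = 39; y[4] = 3×2 + 1×3 + 4×1 + 5×2 + 3×3 = 32. Result: [34, 35, 36, 39, 32]

[34, 35, 36, 39, 32]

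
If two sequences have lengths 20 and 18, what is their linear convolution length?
Linear/full convolution length: m + n - 1 = 20 + 18 - 1 = 37

37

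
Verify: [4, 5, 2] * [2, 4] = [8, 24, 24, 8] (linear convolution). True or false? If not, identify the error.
Recompute linear convolution of [4, 5, 2] and [2, 4]: y[0] = 4×2 = 8; y[1] = 4×4 + 5×2 = 26; y[2] = 5×4 + 2×2 = 24; y[3] = 2×4 = 8 → [8, 26, 24, 8]. Compare to given [8, 24, 24, 8]: they differ at index 1: given 24, correct 26, so answer: No

No. Error at index 1: given 24, correct 26.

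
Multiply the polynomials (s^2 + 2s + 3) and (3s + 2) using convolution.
Ascending coefficients: a = [3, 2, 1], b = [2, 3]. c[0] = 3×2 = 6; c[1] = 3×3 + 2×2 = 13; c[2] = 2×3 + 1×2 = 8; c[3] = 1×3 = 3. Result coefficients: [6, 13, 8, 3] → 3s^3 + 8s^2 + 13s + 6

3s^3 + 8s^2 + 13s + 6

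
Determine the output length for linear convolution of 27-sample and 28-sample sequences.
Linear/full convolution length: m + n - 1 = 27 + 28 - 1 = 54

54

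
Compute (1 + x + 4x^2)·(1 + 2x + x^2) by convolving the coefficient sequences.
Ascending coefficients: a = [1, 1, 4], b = [1, 2, 1]. c[0] = 1×1 = 1; c[1] = 1×2 + 1×1 = 3; c[2] = 1×1 + 1×2 + 4×1 = 7; c[3] = 1×1 + 4×2 = 9; c[4] = 4×1 = 4. Result coefficients: [1, 3, 7, 9, 4] → 1 + 3x + 7x^2 + 9x^3 + 4x^4

1 + 3x + 7x^2 + 9x^3 + 4x^4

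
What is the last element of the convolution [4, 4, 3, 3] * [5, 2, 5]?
Use y[k] = Σ_i a[i]·b[k-i] at k=5. y[5] = 3×5 = 15

15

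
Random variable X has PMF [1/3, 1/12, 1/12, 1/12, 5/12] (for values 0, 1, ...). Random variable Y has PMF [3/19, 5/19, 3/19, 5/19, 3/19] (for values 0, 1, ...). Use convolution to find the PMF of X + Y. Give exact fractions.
P(X+Y=k) = Σ_i P(X=i)·P(Y=k-i) — a convolution of [1/3, 1/12, 1/12, 1/12, 5/12] and [3/19, 5/19, 3/19, 5/19, 3/19]. P(X+Y=0) = (1/3)×(3/19) = 1/19; P(X+Y=1) = (1/3)×(5/19) + (1/12)×(3/19) = 5/57 + 1/76 = 23/228; P(X+Y=2) = (1/3)×(3/19) + (1/12)×(5/19) + (1/12)×(3/19) = 1/19 + 5/228 + 1/76 = 5/57; P(X+Y=3) = (1/3)×(5/19) + (1/12)×(3/19) + (1/12)×(5/19) + (1/12)×(3/19) = 5/57 + 1/76 + 5/228 + 1/76 = 31/228; P(X+Y=4) = (1/3)×(3/19) + (1/12)×(5/19) + (1/12)×(3/19) + (1/12)×(5/19) + (5/12)×(3/19) = 1/19 + 5/228 + 1/76 + 5/228 + 5/76 = 10/57; P(X+Y=5) = (1/12)×(3/19) + (1/12)×(5/19) + (1/12)×(3/19) + (5/12)×(5/19) = 1/76 + 5/228 + 1/76 + 25/228 = 3/19; P(X+Y=6) = (1/12)×(3/19) + (1/12)×(5/19) + (5/12)×(3/19) = 1/76 + 5/228 + 5/76 = 23/228; P(X+Y=7) = (1/12)×(3/19) + (5/12)×(5/19) = 1/76 + 25/228 = 7/57; P(X+Y=8) = (5/12)×(3/19) = 5/76. PMF: [1/19, 23/228, 5/57, 31/228, 10/57, 3/19, 23/228, 7/57, 5/76] (sums to 1 ✓)

[1/19, 23/228, 5/57, 31/228, 10/57, 3/19, 23/228, 7/57, 5/76]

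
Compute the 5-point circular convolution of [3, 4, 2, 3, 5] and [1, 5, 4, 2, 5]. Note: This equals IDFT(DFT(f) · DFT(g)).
Either evaluate y[k] = Σ_j f[j]·g[(k-j) mod 5] directly, or use IDFT(DFT(f) · DFT(g)). y[0] = 3×1 + 4×5 + 2×2 + 3×4 + 5×5 = 64; y[1] = 3×5 + 4×1 + 2×5 + 3×2 + 5×4 = 55; y[2] = 3×4 + 4×5 + 2×1 + 3×5 + 5×2 = 59; y[3] = 3×2 + 4×4 + 2×5 + 3×1 + 5×5 = 60; y[4] = 3×5 + 4×2 + 2×4 + 3×5 + 5×1 = 51. Result: [64, 55, 59, 60, 51]

[64, 55, 59, 60, 51]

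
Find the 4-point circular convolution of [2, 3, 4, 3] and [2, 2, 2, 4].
Use y[k] = Σ_j x[j]·h[(k-j) mod 4]. y[0] = 2×2 + 3×4 + 4×2 + 3×2 = 30; y[1] = 2×2 + 3×2 + 4×4 + 3×2 = 32; y[2] = 2×2 + 3×2 + 4×2 + 3×4 = 30; y[3] = 2×4 + 3×2 + 4×2 + 3×2 = 28. Result: [30, 32, 30, 28]

[30, 32, 30, 28]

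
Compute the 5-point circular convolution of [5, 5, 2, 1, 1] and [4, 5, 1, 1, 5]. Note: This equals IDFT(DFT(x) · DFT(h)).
Either evaluate y[k] = Σ_j x[j]·h[(k-j) mod 5] directly, or use IDFT(DFT(x) · DFT(h)). y[0] = 5×4 + 5×5 + 2×1 + 1×1 + 1×5 = 53; y[1] = 5×5 + 5×4 + 2×5 + 1×1 + 1×1 = 57; y[2] = 5×1 + 5×5 + 2×4 + 1×5 + 1×1 = 44; y[3] = 5×1 + 5×1 + 2×5 + 1×4 + 1×5 = 29; y[4] = 5×5 + 5×1 + 2×1 + 1×5 + 1×4 = 41. Result: [53, 57, 44, 29, 41]

[53, 57, 44, 29, 41]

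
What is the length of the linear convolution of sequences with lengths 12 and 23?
Linear/full convolution length: m + n - 1 = 12 + 23 - 1 = 34

34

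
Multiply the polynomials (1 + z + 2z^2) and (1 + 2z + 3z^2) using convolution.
Ascending coefficients: a = [1, 1, 2], b = [1, 2, 3]. c[0] = 1×1 = 1; c[1] = 1×2 + 1×1 = 3; c[2] = 1×3 + 1×2 + 2×1 = 7; c[3] = 1×3 + 2×2 = 7; c[4] = 2×3 = 6. Result coefficients: [1, 3, 7, 7, 6] → 1 + 3z + 7z^2 + 7z^3 + 6z^4

1 + 3z + 7z^2 + 7z^3 + 6z^4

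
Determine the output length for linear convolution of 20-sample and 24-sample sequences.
Linear/full convolution length: m + n - 1 = 20 + 24 - 1 = 43

43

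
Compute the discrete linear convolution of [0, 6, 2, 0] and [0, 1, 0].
y[0] = 0×0 = 0; y[1] = 0×1 + 6×0 = 0; y[2] = 0×0 + 6×1 + 2×0 = 6; y[3] = 6×0 + 2×1 + 0×0 = 2; y[4] = 2×0 + 0×1 = 0; y[5] = 0×0 = 0

[0, 0, 6, 2, 0, 0]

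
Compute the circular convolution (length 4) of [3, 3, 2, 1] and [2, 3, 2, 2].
Use y[k] = Σ_j s[j]·t[(k-j) mod 4]. y[0] = 3×2 + 3×2 + 2×2 + 1×3 = 19; y[1] = 3×3 + 3×2 + 2×2 + 1×2 = 21; y[2] = 3×2 + 3×3 + 2×2 + 1×2 = 21; y[3] = 3×2 + 3×2 + 2×3 + 1×2 = 20. Result: [19, 21, 21, 20]

[19, 21, 21, 20]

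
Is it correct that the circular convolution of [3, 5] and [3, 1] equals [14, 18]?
Recompute circular convolution of [3, 5] and [3, 1]: y[0] = 3×3 + 5×1 = 14; y[1] = 3×1 + 5×3 = 18 → [14, 18]. Given [14, 18] matches, so answer: Yes

Yes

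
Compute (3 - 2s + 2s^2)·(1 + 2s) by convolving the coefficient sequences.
Ascending coefficients: a = [3, -2, 2], b = [1, 2]. c[0] = 3×1 = 3; c[1] = 3×2 + -2×1 = 4; c[2] = -2×2 + 2×1 = -2; c[3] = 2×2 = 4. Result coefficients: [3, 4, -2, 4] → 3 + 4s - 2s^2 + 4s^3

3 + 4s - 2s^2 + 4s^3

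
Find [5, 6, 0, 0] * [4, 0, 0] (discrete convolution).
y[0] = 5×4 = 20; y[1] = 5×0 + 6×4 = 24; y[2] = 5×0 + 6×0 + 0×4 = 0; y[3] = 6×0 + 0×0 + 0×4 = 0; y[4] = 0×0 + 0×0 = 0; y[5] = 0×0 = 0

[20, 24, 0, 0, 0, 0]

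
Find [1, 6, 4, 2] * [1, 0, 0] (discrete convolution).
y[0] = 1×1 = 1; y[1] = 1×0 + 6×1 = 6; y[2] = 1×0 + 6×0 + 4×1 = 4; y[3] = 6×0 + 4×0 + 2×1 = 2; y[4] = 4×0 + 2×0 = 0; y[5] = 2×0 = 0

[1, 6, 4, 2, 0, 0]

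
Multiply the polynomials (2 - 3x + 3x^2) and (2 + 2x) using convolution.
Ascending coefficients: a = [2, -3, 3], b = [2, 2]. c[0] = 2×2 = 4; c[1] = 2×2 + -3×2 = -2; c[2] = -3×2 + 3×2 = 0; c[3] = 3×2 = 6. Result coefficients: [4, -2, 0, 6] → 4 - 2x + 6x^3

4 - 2x + 6x^3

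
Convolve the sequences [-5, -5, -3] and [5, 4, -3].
y[0] = -5×5 = -25; y[1] = -5×4 + -5×5 = -45; y[2] = -5×-3 + -5×4 + -3×5 = -20; y[3] = -5×-3 + -3×4 = 3; y[4] = -3×-3 = 9

[-25, -45, -20, 3, 9]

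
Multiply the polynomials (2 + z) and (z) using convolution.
Ascending coefficients: a = [2, 1], b = [0, 1]. c[0] = 2×0 = 0; c[1] = 2×1 + 1×0 = 2; c[2] = 1×1 = 1. Result coefficients: [0, 2, 1] → 2z + z^2

2z + z^2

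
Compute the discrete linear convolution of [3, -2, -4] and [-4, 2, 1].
y[0] = 3×-4 = -12; y[1] = 3×2 + -2×-4 = 14; y[2] = 3×1 + -2×2 + -4×-4 = 15; y[3] = -2×1 + -4×2 = -10; y[4] = -4×1 = -4

[-12, 14, 15, -10, -4]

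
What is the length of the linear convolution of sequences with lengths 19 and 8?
Linear/full convolution length: m + n - 1 = 19 + 8 - 1 = 26

26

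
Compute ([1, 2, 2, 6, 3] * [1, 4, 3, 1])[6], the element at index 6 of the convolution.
Use y[k] = Σ_i a[i]·b[k-i] at k=6. y[6] = 6×1 + 3×3 = 15

15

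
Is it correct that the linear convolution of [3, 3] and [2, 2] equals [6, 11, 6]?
Recompute linear convolution of [3, 3] and [2, 2]: y[0] = 3×2 = 6; y[1] = 3×2 + 3×2 = 12; y[2] = 3×2 = 6 → [6, 12, 6]. Compare to given [6, 11, 6]: they differ at index 1: given 11, correct 12, so answer: No

No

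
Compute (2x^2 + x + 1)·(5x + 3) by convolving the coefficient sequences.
Ascending coefficients: a = [1, 1, 2], b = [3, 5]. c[0] = 1×3 = 3; c[1] = 1×5 + 1×3 = 8; c[2] = 1×5 + 2×3 = 11; c[3] = 2×5 = 10. Result coefficients: [3, 8, 11, 10] → 10x^3 + 11x^2 + 8x + 3

10x^3 + 11x^2 + 8x + 3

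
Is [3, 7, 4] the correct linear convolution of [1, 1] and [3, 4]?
Recompute linear convolution of [1, 1] and [3, 4]: y[0] = 1×3 = 3; y[1] = 1×4 + 1×3 = 7; y[2] = 1×4 = 4 → [3, 7, 4]. Given [3, 7, 4] matches, so answer: Yes

Yes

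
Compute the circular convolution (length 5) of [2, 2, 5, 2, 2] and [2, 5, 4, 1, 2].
Use y[k] = Σ_j a[j]·b[(k-j) mod 5]. y[0] = 2×2 + 2×2 + 5×1 + 2×4 + 2×5 = 31; y[1] = 2×5 + 2×2 + 5×2 + 2×1 + 2×4 = 34; y[2] = 2×4 + 2×5 + 5×2 + 2×2 + 2×1 = 34; y[3] = 2×1 + 2×4 + 5×5 + 2×2 + 2×2 = 43; y[4] = 2×2 + 2×1 + 5×4 + 2×5 + 2×2 = 40. Result: [31, 34, 34, 43, 40]

[31, 34, 34, 43, 40]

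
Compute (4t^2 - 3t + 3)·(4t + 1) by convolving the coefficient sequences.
Ascending coefficients: a = [3, -3, 4], b = [1, 4]. c[0] = 3×1 = 3; c[1] = 3×4 + -3×1 = 9; c[2] = -3×4 + 4×1 = -8; c[3] = 4×4 = 16. Result coefficients: [3, 9, -8, 16] → 16t^3 - 8t^2 + 9t + 3

16t^3 - 8t^2 + 9t + 3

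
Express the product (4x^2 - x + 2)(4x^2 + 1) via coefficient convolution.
Ascending coefficients: a = [2, -1, 4], b = [1, 0, 4]. c[0] = 2×1 = 2; c[1] = 2×0 + -1×1 = -1; c[2] = 2×4 + -1×0 + 4×1 = 12; c[3] = -1×4 + 4×0 = -4; c[4] = 4×4 = 16. Result coefficients: [2, -1, 12, -4, 16] → 16x^4 - 4x^3 + 12x^2 - x + 2

16x^4 - 4x^3 + 12x^2 - x + 2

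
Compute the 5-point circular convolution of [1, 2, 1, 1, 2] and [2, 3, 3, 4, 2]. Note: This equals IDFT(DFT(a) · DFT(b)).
Either evaluate y[k] = Σ_j a[j]·b[(k-j) mod 5] directly, or use IDFT(DFT(a) · DFT(b)). y[0] = 1×2 + 2×2 + 1×4 + 1×3 + 2×3 = 19; y[1] = 1×3 + 2×2 + 1×2 + 1×4 + 2×3 = 19; y[2] = 1×3 + 2×3 + 1×2 + 1×2 + 2×4 = 21; y[3] = 1×4 + 2×3 + 1×3 + 1×2 + 2×2 = 19; y[4] = 1×2 + 2×4 + 1×3 + 1×3 + 2×2 = 20. Result: [19, 19, 21, 19, 20]

[19, 19, 21, 19, 20]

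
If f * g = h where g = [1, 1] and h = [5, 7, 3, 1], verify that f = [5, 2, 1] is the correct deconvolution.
Forward-compute [5, 2, 1] * [1, 1]: h[0] = 5×1 = 5; h[1] = 5×1 + 2×1 = 7; h[2] = 2×1 + 1×1 = 3; h[3] = 1×1 = 1 → [5, 7, 3, 1]. Matches given h = [5, 7, 3, 1], so verified.

Verified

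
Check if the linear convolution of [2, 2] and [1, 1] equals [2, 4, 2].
Recompute linear convolution of [2, 2] and [1, 1]: y[0] = 2×1 = 2; y[1] = 2×1 + 2×1 = 4; y[2] = 2×1 = 2 → [2, 4, 2]. Given [2, 4, 2] matches, so answer: Yes

Yes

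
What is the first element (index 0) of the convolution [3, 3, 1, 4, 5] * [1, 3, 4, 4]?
Use y[k] = Σ_i a[i]·b[k-i] at k=0. y[0] = 3×1 = 3

3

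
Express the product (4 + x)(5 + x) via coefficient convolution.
Ascending coefficients: a = [4, 1], b = [5, 1]. c[0] = 4×5 = 20; c[1] = 4×1 + 1×5 = 9; c[2] = 1×1 = 1. Result coefficients: [20, 9, 1] → 20 + 9x + x^2

20 + 9x + x^2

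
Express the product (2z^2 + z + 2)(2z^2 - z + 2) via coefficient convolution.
Ascending coefficients: a = [2, 1, 2], b = [2, -1, 2]. c[0] = 2×2 = 4; c[1] = 2×-1 + 1×2 = 0; c[2] = 2×2 + 1×-1 + 2×2 = 7; c[3] = 1×2 + 2×-1 = 0; c[4] = 2×2 = 4. Result coefficients: [4, 0, 7, 0, 4] → 4z^4 + 7z^2 + 4

4z^4 + 7z^2 + 4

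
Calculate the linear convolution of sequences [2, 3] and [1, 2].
y[0] = 2×1 = 2; y[1] = 2×2 + 3×1 = 7; y[2] = 3×2 = 6

[2, 7, 6]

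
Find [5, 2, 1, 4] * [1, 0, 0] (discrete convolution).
y[0] = 5×1 = 5; y[1] = 5×0 + 2×1 = 2; y[2] = 5×0 + 2×0 + 1×1 = 1; y[3] = 2×0 + 1×0 + 4×1 = 4; y[4] = 1×0 + 4×0 = 0; y[5] = 4×0 = 0

[5, 2, 1, 4, 0, 0]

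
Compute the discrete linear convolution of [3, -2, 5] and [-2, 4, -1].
y[0] = 3×-2 = -6; y[1] = 3×4 + -2×-2 = 16; y[2] = 3×-1 + -2×4 + 5×-2 = -21; y[3] = -2×-1 + 5×4 = 22; y[4] = 5×-1 = -5

[-6, 16, -21, 22, -5]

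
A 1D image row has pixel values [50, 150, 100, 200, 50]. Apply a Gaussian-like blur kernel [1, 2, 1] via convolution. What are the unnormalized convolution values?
Convolve image row [50, 150, 100, 200, 50] with kernel [1, 2, 1]: y[0] = 50×1 = 50; y[1] = 50×2 + 150×1 = 250; y[2] = 50×1 + 150×2 + 100×1 = 450; y[3] = 150×1 + 100×2 + 200×1 = 550; y[4] = 100×1 + 200×2 + 50×1 = 550; y[5] = 200×1 + 50×2 = 300; y[6] = 50×1 = 50 → [50, 250, 450, 550, 550, 300, 50]. Normalization factor = sum(kernel) = 4.

[50, 250, 450, 550, 550, 300, 50]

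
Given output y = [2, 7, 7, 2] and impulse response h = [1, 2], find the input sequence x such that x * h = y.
Deconvolve y=[2, 7, 7, 2] by h=[1, 2]. Since h[0]=1, solve forward: x[0] = y[0] / 1 = 2; x[1] = (y[1] - 2×2) / 1 = 3; x[2] = (y[2] - 3×2) / 1 = 1. So x = [2, 3, 1]. Check by forward convolution: y[0] = 2×1 = 2; y[1] = 2×2 + 3×1 = 7; y[2] = 3×2 + 1×1 = 7; y[3] = 1×2 = 2

[2, 3, 1]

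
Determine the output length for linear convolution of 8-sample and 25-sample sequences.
Linear/full convolution length: m + n - 1 = 8 + 25 - 1 = 32

32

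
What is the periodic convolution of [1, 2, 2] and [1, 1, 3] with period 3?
Use y[k] = Σ_j x[j]·h[(k-j) mod 3]. y[0] = 1×1 + 2×3 + 2×1 = 9; y[1] = 1×1 + 2×1 + 2×3 = 9; y[2] = 1×3 + 2×1 + 2×1 = 7. Result: [9, 9, 7]

[9, 9, 7]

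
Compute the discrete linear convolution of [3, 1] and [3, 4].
y[0] = 3×3 = 9; y[1] = 3×4 + 1×3 = 15; y[2] = 1×4 = 4

[9, 15, 4]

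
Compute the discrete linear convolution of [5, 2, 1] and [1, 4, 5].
y[0] = 5×1 = 5; y[1] = 5×4 + 2×1 = 22; y[2] = 5×5 + 2×4 + 1×1 = 34; y[3] = 2×5 + 1×4 = 14; y[4] = 1×5 = 5

[5, 22, 34, 14, 5]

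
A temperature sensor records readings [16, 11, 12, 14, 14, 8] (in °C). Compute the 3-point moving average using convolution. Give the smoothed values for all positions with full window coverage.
3-point moving average kernel = [1, 1, 1]. Apply in 'valid' mode (full window coverage): avg[0] = (16 + 11 + 12) / 3 = 13.0; avg[1] = (11 + 12 + 14) / 3 = 12.33; avg[2] = (12 + 14 + 14) / 3 = 13.33; avg[3] = (14 + 14 + 8) / 3 = 12.0. Smoothed values: [13.0, 12.33, 13.33, 12.0]

[13.0, 12.33, 13.33, 12.0]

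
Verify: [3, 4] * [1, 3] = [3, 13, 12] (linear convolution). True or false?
Recompute linear convolution of [3, 4] and [1, 3]: y[0] = 3×1 = 3; y[1] = 3×3 + 4×1 = 13; y[2] = 4×3 = 12 → [3, 13, 12]. Given [3, 13, 12] matches, so answer: Yes

Yes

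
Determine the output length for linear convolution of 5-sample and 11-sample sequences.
Linear/full convolution length: m + n - 1 = 5 + 11 - 1 = 15

15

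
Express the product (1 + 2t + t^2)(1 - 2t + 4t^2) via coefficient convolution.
Ascending coefficients: a = [1, 2, 1], b = [1, -2, 4]. c[0] = 1×1 = 1; c[1] = 1×-2 + 2×1 = 0; c[2] = 1×4 + 2×-2 + 1×1 = 1; c[3] = 2×4 + 1×-2 = 6; c[4] = 1×4 = 4. Result coefficients: [1, 0, 1, 6, 4] → 1 + t^2 + 6t^3 + 4t^4

1 + t^2 + 6t^3 + 4t^4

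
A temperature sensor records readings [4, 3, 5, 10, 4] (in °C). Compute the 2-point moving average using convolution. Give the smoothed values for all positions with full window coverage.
2-point moving average kernel = [1, 1]. Apply in 'valid' mode (full window coverage): avg[0] = (4 + 3) / 2 = 3.5; avg[1] = (3 + 5) / 2 = 4.0; avg[2] = (5 + 10) / 2 = 7.5; avg[3] = (10 + 4) / 2 = 7.0. Smoothed values: [3.5, 4.0, 7.5, 7.0]

[3.5, 4.0, 7.5, 7.0]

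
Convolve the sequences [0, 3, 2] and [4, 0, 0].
y[0] = 0×4 = 0; y[1] = 0×0 + 3×4 = 12; y[2] = 0×0 + 3×0 + 2×4 = 8; y[3] = 3×0 + 2×0 = 0; y[4] = 2×0 = 0

[0, 12, 8, 0, 0]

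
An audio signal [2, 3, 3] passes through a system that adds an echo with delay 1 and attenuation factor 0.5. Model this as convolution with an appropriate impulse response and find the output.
Direct-path + delayed-attenuated-path model → impulse response h = [1, 0.5] (1 at lag 0, 0.5 at lag 1). Output y[n] = x[n] + 0.5·x[n - 1] (with x[n] = 0 outside 0..2): y[0] = 2 + 0.5×0 = 2; y[1] = 3 + 0.5×2 = 4.0; y[2] = 3 + 0.5×3 = 4.5; y[3] = 0 + 0.5×3 = 1.5. So y = [2, 4.0, 4.5, 1.5]

[2, 4.0, 4.5, 1.5]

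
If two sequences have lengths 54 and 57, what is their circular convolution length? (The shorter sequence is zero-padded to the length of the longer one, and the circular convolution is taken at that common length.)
Circular convolution (zero-padding the shorter input) has length max(m, n) = max(54, 57) = 57

57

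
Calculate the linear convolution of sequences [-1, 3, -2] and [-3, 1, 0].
y[0] = -1×-3 = 3; y[1] = -1×1 + 3×-3 = -10; y[2] = -1×0 + 3×1 + -2×-3 = 9; y[3] = 3×0 + -2×1 = -2; y[4] = -2×0 = 0

[3, -10, 9, -2, 0]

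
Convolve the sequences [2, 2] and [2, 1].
y[0] = 2×2 = 4; y[1] = 2×1 + 2×2 = 6; y[2] = 2×1 = 2

[4, 6, 2]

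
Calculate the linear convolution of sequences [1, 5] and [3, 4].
y[0] = 1×3 = 3; y[1] = 1×4 + 5×3 = 19; y[2] = 5×4 = 20

[3, 19, 20]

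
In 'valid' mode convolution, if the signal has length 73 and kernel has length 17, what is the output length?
'Valid' mode counts only positions where the kernel fully overlaps the signal: m - n + 1 = 73 - 17 + 1 = 57

57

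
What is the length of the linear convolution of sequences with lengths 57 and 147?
Linear/full convolution length: m + n - 1 = 57 + 147 - 1 = 203

203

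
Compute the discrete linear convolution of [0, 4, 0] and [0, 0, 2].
y[0] = 0×0 = 0; y[1] = 0×0 + 4×0 = 0; y[2] = 0×2 + 4×0 + 0×0 = 0; y[3] = 4×2 + 0×0 = 8; y[4] = 0×2 = 0

[0, 0, 0, 8, 0]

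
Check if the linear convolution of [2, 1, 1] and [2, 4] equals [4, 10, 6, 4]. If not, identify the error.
Recompute linear convolution of [2, 1, 1] and [2, 4]: y[0] = 2×2 = 4; y[1] = 2×4 + 1×2 = 10; y[2] = 1×4 + 1×2 = 6; y[3] = 1×4 = 4 → [4, 10, 6, 4]. Given [4, 10, 6, 4] matches, so answer: Yes

Yes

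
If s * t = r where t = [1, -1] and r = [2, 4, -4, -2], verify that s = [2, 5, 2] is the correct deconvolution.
Forward-compute [2, 5, 2] * [1, -1]: r[0] = 2×1 = 2; r[1] = 2×-1 + 5×1 = 3; r[2] = 5×-1 + 2×1 = -3; r[3] = 2×-1 = -2 → [2, 3, -3, -2]. Does not match given r = [2, 4, -4, -2].

Not verified. [2, 5, 2] * [1, -1] = [2, 3, -3, -2], which differs from [2, 4, -4, -2] at index 1.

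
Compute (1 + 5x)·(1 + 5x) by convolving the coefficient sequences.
Ascending coefficients: a = [1, 5], b = [1, 5]. c[0] = 1×1 = 1; c[1] = 1×5 + 5×1 = 10; c[2] = 5×5 = 25. Result coefficients: [1, 10, 25] → 1 + 10x + 25x^2

1 + 10x + 25x^2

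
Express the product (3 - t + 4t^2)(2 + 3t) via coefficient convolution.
Ascending coefficients: a = [3, -1, 4], b = [2, 3]. c[0] = 3×2 = 6; c[1] = 3×3 + -1×2 = 7; c[2] = -1×3 + 4×2 = 5; c[3] = 4×3 = 12. Result coefficients: [6, 7, 5, 12] → 6 + 7t + 5t^2 + 12t^3

6 + 7t + 5t^2 + 12t^3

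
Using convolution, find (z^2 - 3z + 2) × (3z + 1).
Ascending coefficients: a = [2, -3, 1], b = [1, 3]. c[0] = 2×1 = 2; c[1] = 2×3 + -3×1 = 3; c[2] = -3×3 + 1×1 = -8; c[3] = 1×3 = 3. Result coefficients: [2, 3, -8, 3] → 3z^3 - 8z^2 + 3z + 2

3z^3 - 8z^2 + 3z + 2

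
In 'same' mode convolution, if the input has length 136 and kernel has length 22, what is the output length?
'Same' mode returns an output with the same length as the input: 136

136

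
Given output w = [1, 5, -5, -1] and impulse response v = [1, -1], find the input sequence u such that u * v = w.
Deconvolve w=[1, 5, -5, -1] by v=[1, -1]. Since v[0]=1, solve forward: u[0] = w[0] / 1 = 1; u[1] = (w[1] - 1×-1) / 1 = 6; u[2] = (w[2] - 6×-1) / 1 = 1. So u = [1, 6, 1]. Check by forward convolution: w[0] = 1×1 = 1; w[1] = 1×-1 + 6×1 = 5; w[2] = 6×-1 + 1×1 = -5; w[3] = 1×-1 = -1

[1, 6, 1]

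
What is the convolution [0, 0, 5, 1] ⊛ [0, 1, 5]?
y[0] = 0×0 = 0; y[1] = 0×1 + 0×0 = 0; y[2] = 0×5 + 0×1 + 5×0 = 0; y[3] = 0×5 + 5×1 + 1×0 = 5; y[4] = 5×5 + 1×1 = 26; y[5] = 1×5 = 5

[0, 0, 0, 5, 26, 5]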